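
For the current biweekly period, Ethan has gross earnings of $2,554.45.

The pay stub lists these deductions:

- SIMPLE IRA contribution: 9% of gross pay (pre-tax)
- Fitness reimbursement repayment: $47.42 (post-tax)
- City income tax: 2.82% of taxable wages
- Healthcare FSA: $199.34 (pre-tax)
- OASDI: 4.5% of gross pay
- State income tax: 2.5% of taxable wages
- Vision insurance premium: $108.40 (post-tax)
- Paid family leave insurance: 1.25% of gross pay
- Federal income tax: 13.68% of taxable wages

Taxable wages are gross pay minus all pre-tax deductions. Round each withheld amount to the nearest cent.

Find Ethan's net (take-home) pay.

Healthcare FSA: $199.34
SIMPLE IRA contribution: $2,554.45 × 0.09 = $229.90
Pre-tax total = $199.34 + $229.90 = $429.24
Taxable wages = $2,554.45 − $429.24 = $2,125.21
Federal income tax: $2,125.21 × 0.1368 = $290.73
City income tax: $2,125.21 × 0.0282 = $59.93
State income tax: $2,125.21 × 0.025 = $53.13
OASDI: $2,554.45 × 0.045 = $114.95
Paid family leave insurance: $2,554.45 × 0.0125 = $31.93
Vision insurance premium: $108.40
Fitness reimbursement repayment: $47.42
Total deductions = $199.34 + $229.90 + $290.73 + $59.93 + $53.13 + $114.95 + $31.93 + $108.40 + $47.42 = $1,135.73
Net pay = $2,554.45 − $1,135.73 = $1,418.72

$1,418.72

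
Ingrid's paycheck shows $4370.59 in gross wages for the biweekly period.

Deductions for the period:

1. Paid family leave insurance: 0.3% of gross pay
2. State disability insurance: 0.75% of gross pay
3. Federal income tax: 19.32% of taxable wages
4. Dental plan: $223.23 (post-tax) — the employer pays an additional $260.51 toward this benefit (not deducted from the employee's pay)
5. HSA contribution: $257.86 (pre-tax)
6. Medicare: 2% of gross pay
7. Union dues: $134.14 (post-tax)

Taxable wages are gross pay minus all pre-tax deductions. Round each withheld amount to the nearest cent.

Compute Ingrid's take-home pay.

HSA contribution: $257.86
Taxable wages = $4370.59 − $257.86 = $4112.73
Federal income tax: $4112.73 × 0.1932 = $794.58
Medicare: $4370.59 × 0.02 = $87.41
State disability insurance: $4370.59 × 0.0075 = $32.78
Paid family leave insurance: $4370.59 × 0.003 = $13.11
Union dues: $134.14
Dental plan: $223.23
(Employer's $260.51 toward dental plan is not withheld from the employee.)
Total deductions = $257.86 + $794.58 + $87.41 + $32.78 + $13.11 + $134.14 + $223.23 = $1543.11
Net pay = $4370.59 − $1543.11 = $2827.48

$2827.48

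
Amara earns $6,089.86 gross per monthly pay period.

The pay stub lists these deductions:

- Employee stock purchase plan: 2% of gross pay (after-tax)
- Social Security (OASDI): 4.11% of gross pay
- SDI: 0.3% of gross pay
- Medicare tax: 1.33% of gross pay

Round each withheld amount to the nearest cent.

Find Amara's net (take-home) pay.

Medicare tax: $6,089.86 × 0.0133 = $81.00
Social Security (OASDI): $6,089.86 × 0.0411 = $250.29
SDI: $6,089.86 × 0.003 = $18.27
Employee stock purchase plan: $6,089.86 × 0.02 = $121.80
Total deductions = $81.00 + $250.29 + $18.27 + $121.80 = $471.36
Net pay = $6,089.86 − $471.36 = $5,618.50

$5,618.50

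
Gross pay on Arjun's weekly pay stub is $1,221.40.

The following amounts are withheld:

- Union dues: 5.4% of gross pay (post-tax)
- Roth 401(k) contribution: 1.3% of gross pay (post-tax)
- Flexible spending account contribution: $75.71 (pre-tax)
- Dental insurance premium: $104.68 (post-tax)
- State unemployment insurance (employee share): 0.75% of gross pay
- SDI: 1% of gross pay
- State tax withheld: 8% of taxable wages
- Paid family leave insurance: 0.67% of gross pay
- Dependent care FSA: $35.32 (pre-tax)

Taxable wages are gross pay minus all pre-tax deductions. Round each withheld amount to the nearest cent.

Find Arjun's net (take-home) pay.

$805.47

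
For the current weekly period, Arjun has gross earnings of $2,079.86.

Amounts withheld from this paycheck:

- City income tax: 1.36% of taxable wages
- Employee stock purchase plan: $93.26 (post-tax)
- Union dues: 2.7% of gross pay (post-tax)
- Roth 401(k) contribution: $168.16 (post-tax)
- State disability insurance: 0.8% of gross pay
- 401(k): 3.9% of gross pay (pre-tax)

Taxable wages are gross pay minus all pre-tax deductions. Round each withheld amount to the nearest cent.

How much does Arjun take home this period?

401(k): $2,079.86 × 0.039 = $81.11
Taxable wages = $2,079.86 − $81.11 = $1,998.75
City income tax: $1,998.75 × 0.0136 = $27.18
State disability insurance: $2,079.86 × 0.008 = $16.64
Employee stock purchase plan: $93.26
Union dues: $2,079.86 × 0.027 = $56.16
Roth 401(k) contribution: $168.16
Total deductions = $81.11 + $27.18 + $16.64 + $93.26 + $56.16 + $168.16 = $442.51
Net pay = $2,079.86 − $442.51 = $1,637.35

$1,637.35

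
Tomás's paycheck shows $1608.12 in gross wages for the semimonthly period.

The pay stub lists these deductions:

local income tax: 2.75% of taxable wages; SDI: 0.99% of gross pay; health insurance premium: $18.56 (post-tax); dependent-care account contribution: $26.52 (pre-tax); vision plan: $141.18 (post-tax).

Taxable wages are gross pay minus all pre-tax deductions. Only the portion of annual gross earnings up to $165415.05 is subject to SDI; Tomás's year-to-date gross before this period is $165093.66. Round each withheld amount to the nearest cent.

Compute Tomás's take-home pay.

$1375.19

Dependent-care account contribution: $26.52
Taxable wages = $1608.12 − $26.52 = $1581.60
Local income tax: $1581.60 × 0.0275 = $43.49
SDI: only $165415.05 − $165093.66 = $321.39 of this check is subject → $321.39 × 0.0099 = $3.18
Vision plan: $141.18
Health insurance premium: $18.56
Total deductions = $26.52 + $43.49 + $3.18 + $141.18 + $18.56 = $232.93
Net pay = $1608.12 − $232.93 = $1375.19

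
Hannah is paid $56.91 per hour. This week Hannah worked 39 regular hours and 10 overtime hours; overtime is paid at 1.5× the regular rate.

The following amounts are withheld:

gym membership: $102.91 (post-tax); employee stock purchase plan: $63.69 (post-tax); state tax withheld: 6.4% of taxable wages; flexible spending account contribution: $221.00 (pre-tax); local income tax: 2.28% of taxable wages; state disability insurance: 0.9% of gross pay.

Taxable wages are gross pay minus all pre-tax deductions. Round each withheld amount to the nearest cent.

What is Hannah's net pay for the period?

Regular pay: 39 × $56.91 = $2219.49
Overtime pay: 10 × $56.91 × 1.5 = $853.65
Gross pay = $2219.49 + $853.65 = $3073.14
Flexible spending account contribution: $221.00
Taxable wages = $3073.14 − $221.00 = $2852.14
Local income tax: $2852.14 × 0.0228 = $65.03
State tax withheld: $2852.14 × 0.064 = $182.54
State disability insurance: $3073.14 × 0.009 = $27.66
Gym membership: $102.91
Employee stock purchase plan: $63.69
Total deductions = $221.00 + $65.03 + $182.54 + $27.66 + $102.91 + $63.69 = $662.83
Net pay = $3073.14 − $662.83 = $2410.31

$2410.31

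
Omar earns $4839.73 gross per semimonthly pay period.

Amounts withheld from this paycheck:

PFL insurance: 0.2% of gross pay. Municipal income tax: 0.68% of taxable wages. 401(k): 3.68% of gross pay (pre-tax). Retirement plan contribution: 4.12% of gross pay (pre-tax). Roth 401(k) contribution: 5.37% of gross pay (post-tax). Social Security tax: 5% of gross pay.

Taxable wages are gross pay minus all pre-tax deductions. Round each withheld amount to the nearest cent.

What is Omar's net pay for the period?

$3920.33

Retirement plan contribution: $4839.73 × 0.0412 = $199.40
401(k): $4839.73 × 0.0368 = $178.10
Pre-tax total = $199.40 + $178.10 = $377.50
Taxable wages = $4839.73 − $377.50 = $4462.23
Municipal income tax: $4462.23 × 0.0068 = $30.34
PFL insurance: $4839.73 × 0.002 = $9.68
Social Security tax: $4839.73 × 0.05 = $241.99
Roth 401(k) contribution: $4839.73 × 0.0537 = $259.89
Total deductions = $199.40 + $178.10 + $30.34 + $9.68 + $241.99 + $259.89 = $919.40
Net pay = $4839.73 − $919.40 = $3920.33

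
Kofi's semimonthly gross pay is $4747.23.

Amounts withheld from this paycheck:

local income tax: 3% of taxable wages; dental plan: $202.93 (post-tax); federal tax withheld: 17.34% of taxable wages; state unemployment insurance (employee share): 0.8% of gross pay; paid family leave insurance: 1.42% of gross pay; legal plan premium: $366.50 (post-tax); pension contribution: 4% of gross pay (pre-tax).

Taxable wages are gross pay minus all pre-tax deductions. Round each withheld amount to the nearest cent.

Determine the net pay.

Pension contribution: $4747.23 × 0.04 = $189.89
Taxable wages = $4747.23 − $189.89 = $4557.34
Federal tax withheld: $4557.34 × 0.1734 = $790.24
Local income tax: $4557.34 × 0.03 = $136.72
State unemployment insurance (employee share): $4747.23 × 0.008 = $37.98
Paid family leave insurance: $4747.23 × 0.0142 = $67.41
Dental plan: $202.93
Legal plan premium: $366.50
Total deductions = $189.89 + $790.24 + $136.72 + $37.98 + $67.41 + $202.93 + $366.50 = $1791.67
Net pay = $4747.23 − $1791.67 = $2955.56

$2955.56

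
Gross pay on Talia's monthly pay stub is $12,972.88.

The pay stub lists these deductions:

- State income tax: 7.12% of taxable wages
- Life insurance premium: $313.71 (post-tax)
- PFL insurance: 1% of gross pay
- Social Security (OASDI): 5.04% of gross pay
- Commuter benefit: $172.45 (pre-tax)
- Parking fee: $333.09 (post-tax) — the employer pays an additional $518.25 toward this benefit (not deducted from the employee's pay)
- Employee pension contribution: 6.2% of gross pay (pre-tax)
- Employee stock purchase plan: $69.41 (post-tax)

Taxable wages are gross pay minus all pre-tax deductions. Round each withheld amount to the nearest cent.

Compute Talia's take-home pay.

$9,642.22

Commuter benefit: $172.45
Employee pension contribution: $12,972.88 × 0.062 = $804.32
Pre-tax total = $172.45 + $804.32 = $976.77
Taxable wages = $12,972.88 − $976.77 = $11,996.11
State income tax: $11,996.11 × 0.0712 = $854.12
PFL insurance: $12,972.88 × 0.01 = $129.73
Social Security (OASDI): $12,972.88 × 0.0504 = $653.83
Employee stock purchase plan: $69.41
Parking fee: $333.09
Life insurance premium: $313.71
(Employer's $518.25 toward parking fee is not withheld from the employee.)
Total deductions = $172.45 + $804.32 + $854.12 + $129.73 + $653.83 + $69.41 + $333.09 + $313.71 = $3,330.66
Net pay = $12,972.88 − $3,330.66 = $9,642.22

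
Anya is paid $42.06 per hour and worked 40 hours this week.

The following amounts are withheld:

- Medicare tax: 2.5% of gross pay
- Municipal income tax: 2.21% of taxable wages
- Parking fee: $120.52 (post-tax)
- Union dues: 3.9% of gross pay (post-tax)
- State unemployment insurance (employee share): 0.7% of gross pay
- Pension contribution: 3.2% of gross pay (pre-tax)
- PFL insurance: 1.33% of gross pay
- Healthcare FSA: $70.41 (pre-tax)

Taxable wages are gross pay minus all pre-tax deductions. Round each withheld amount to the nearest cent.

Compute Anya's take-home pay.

$1,261.36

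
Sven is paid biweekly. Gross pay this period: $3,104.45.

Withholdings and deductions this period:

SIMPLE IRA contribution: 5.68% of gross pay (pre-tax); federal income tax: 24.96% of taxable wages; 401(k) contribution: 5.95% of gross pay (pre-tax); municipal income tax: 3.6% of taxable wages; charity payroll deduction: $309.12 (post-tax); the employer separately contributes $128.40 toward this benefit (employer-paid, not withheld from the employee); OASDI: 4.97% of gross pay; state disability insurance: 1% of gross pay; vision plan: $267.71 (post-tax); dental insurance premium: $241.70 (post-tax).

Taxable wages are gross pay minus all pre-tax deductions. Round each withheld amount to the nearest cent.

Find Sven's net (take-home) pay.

SIMPLE IRA contribution: $3,104.45 × 0.0568 = $176.33
401(k) contribution: $3,104.45 × 0.0595 = $184.71
Pre-tax total = $176.33 + $184.71 = $361.04
Taxable wages = $3,104.45 − $361.04 = $2,743.41
Municipal income tax: $2,743.41 × 0.036 = $98.76
Federal income tax: $2,743.41 × 0.2496 = $684.76
OASDI: $3,104.45 × 0.0497 = $154.29
State disability insurance: $3,104.45 × 0.01 = $31.04
Vision plan: $267.71
Dental insurance premium: $241.70
Charity payroll deduction: $309.12
(Employer's $128.40 toward charity payroll deduction is not withheld from the employee.)
Total deductions = $176.33 + $184.71 + $98.76 + $684.76 + $154.29 + $31.04 + $267.71 + $241.70 + $309.12 = $2,148.42
Net pay = $3,104.45 − $2,148.42 = $956.03

$956.03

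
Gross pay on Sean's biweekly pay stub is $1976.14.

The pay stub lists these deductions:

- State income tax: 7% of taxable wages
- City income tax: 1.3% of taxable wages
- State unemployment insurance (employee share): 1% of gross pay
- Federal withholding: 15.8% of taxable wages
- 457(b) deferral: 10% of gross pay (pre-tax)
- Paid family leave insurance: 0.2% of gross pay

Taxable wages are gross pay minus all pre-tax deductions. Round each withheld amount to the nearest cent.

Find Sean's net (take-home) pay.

$1326.19

457(b) deferral: $1976.14 × 0.1 = $197.61
Taxable wages = $1976.14 − $197.61 = $1778.53
City income tax: $1778.53 × 0.013 = $23.12
Federal withholding: $1778.53 × 0.158 = $281.01
State income tax: $1778.53 × 0.07 = $124.50
State unemployment insurance (employee share): $1976.14 × 0.01 = $19.76
Paid family leave insurance: $1976.14 × 0.002 = $3.95
Total deductions = $197.61 + $23.12 + $281.01 + $124.50 + $19.76 + $3.95 = $649.95
Net pay = $1976.14 − $649.95 = $1326.19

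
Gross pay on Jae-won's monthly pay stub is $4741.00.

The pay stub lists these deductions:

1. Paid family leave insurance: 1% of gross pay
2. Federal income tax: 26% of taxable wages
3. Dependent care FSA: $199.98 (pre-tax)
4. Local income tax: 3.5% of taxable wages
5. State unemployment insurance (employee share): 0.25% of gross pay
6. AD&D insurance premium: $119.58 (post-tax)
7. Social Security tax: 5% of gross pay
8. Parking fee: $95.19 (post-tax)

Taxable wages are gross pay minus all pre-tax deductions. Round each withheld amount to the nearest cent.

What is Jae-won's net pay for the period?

Dependent care FSA: $199.98
Taxable wages = $4741.00 − $199.98 = $4541.02
Local income tax: $4541.02 × 0.035 = $158.94
Federal income tax: $4541.02 × 0.26 = $1180.67
Social Security tax: $4741.00 × 0.05 = $237.05
State unemployment insurance (employee share): $4741.00 × 0.0025 = $11.85
Paid family leave insurance: $4741.00 × 0.01 = $47.41
Parking fee: $95.19
AD&D insurance premium: $119.58
Total deductions = $199.98 + $158.94 + $1180.67 + $237.05 + $11.85 + $47.41 + $95.19 + $119.58 = $2050.67
Net pay = $4741.00 − $2050.67 = $2690.33

$2690.33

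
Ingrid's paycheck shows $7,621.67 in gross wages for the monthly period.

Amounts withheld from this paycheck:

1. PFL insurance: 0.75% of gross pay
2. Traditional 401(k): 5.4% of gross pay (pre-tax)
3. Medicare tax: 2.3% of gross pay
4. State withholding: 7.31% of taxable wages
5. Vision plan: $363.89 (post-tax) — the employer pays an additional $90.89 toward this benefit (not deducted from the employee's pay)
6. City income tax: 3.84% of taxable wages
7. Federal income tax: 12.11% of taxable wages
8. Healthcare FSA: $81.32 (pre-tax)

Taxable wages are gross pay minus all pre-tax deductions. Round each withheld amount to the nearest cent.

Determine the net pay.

$4,874.27

Healthcare FSA: $81.32
Traditional 401(k): $7,621.67 × 0.054 = $411.57
Pre-tax total = $81.32 + $411.57 = $492.89
Taxable wages = $7,621.67 − $492.89 = $7,128.78
City income tax: $7,128.78 × 0.0384 = $273.75
Federal income tax: $7,128.78 × 0.1211 = $863.30
State withholding: $7,128.78 × 0.0731 = $521.11
Medicare tax: $7,621.67 × 0.023 = $175.30
PFL insurance: $7,621.67 × 0.0075 = $57.16
Vision plan: $363.89
(Employer's $90.89 toward vision plan is not withheld from the employee.)
Total deductions = $81.32 + $411.57 + $273.75 + $863.30 + $521.11 + $175.30 + $57.16 + $363.89 = $2,747.40
Net pay = $7,621.67 − $2,747.40 = $4,874.27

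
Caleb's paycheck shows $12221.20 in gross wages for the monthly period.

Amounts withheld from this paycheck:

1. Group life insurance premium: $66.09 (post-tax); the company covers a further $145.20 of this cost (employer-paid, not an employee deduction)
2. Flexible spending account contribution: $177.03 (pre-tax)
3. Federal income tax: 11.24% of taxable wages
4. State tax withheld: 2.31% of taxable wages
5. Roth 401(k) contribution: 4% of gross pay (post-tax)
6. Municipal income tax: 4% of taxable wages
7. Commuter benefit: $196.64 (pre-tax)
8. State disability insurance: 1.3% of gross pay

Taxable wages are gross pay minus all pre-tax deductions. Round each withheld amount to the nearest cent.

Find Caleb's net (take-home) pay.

$9054.47

Commuter benefit: $196.64
Flexible spending account contribution: $177.03
Pre-tax total = $196.64 + $177.03 = $373.67
Taxable wages = $12221.20 − $373.67 = $11847.53
State tax withheld: $11847.53 × 0.0231 = $273.68
Federal income tax: $11847.53 × 0.1124 = $1331.66
Municipal income tax: $11847.53 × 0.04 = $473.90
State disability insurance: $12221.20 × 0.013 = $158.88
Roth 401(k) contribution: $12221.20 × 0.04 = $488.85
Group life insurance premium: $66.09
(Employer's $145.20 toward group life insurance premium is not withheld from the employee.)
Total deductions = $196.64 + $177.03 + $273.68 + $1331.66 + $473.90 + $158.88 + $488.85 + $66.09 = $3166.73
Net pay = $12221.20 − $3166.73 = $9054.47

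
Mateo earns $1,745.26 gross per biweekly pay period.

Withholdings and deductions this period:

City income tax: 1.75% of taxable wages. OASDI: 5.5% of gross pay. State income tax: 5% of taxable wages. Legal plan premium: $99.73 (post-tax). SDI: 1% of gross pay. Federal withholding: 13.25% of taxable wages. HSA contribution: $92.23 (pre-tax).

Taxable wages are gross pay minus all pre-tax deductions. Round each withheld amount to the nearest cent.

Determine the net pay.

$1,109.25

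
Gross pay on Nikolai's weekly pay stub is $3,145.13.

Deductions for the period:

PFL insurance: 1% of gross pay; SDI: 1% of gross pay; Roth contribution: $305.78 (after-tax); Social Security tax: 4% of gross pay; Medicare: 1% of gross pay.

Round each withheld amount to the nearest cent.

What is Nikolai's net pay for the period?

Social Security tax: $3,145.13 × 0.04 = $125.81
SDI: $3,145.13 × 0.01 = $31.45
Medicare: $3,145.13 × 0.01 = $31.45
PFL insurance: $3,145.13 × 0.01 = $31.45
Roth contribution: $305.78
Total deductions = $125.81 + $31.45 + $31.45 + $31.45 + $305.78 = $525.94
Net pay = $3,145.13 − $525.94 = $2,619.19

$2,619.19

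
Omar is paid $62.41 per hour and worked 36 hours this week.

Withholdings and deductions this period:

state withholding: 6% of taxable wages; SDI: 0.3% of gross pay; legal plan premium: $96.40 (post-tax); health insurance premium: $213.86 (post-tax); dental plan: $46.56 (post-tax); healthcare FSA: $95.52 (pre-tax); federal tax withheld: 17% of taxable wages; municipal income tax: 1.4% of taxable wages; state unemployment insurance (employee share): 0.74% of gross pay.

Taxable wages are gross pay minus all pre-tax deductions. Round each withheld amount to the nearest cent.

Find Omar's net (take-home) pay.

$1,246.15

Gross pay: 36 × $62.41 = $2,246.76
Healthcare FSA: $95.52
Taxable wages = $2,246.76 − $95.52 = $2,151.24
Municipal income tax: $2,151.24 × 0.014 = $30.12
State withholding: $2,151.24 × 0.06 = $129.07
Federal tax withheld: $2,151.24 × 0.17 = $365.71
State unemployment insurance (employee share): $2,246.76 × 0.0074 = $16.63
SDI: $2,246.76 × 0.003 = $6.74
Health insurance premium: $213.86
Legal plan premium: $96.40
Dental plan: $46.56
Total deductions = $95.52 + $30.12 + $129.07 + $365.71 + $16.63 + $6.74 + $213.86 + $96.40 + $46.56 = $1,000.61
Net pay = $2,246.76 − $1,000.61 = $1,246.15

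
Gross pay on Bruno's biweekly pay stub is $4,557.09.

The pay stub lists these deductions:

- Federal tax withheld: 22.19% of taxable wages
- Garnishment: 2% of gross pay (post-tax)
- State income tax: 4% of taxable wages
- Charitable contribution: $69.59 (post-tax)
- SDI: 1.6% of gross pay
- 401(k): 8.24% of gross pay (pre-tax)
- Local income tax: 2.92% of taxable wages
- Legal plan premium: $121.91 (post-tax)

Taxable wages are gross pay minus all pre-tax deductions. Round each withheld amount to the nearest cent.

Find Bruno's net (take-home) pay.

401(k): $4,557.09 × 0.0824 = $375.50
Taxable wages = $4,557.09 − $375.50 = $4,181.59
Local income tax: $4,181.59 × 0.0292 = $122.10
State income tax: $4,181.59 × 0.04 = $167.26
Federal tax withheld: $4,181.59 × 0.2219 = $927.89
SDI: $4,557.09 × 0.016 = $72.91
Charitable contribution: $69.59
Legal plan premium: $121.91
Garnishment: $4,557.09 × 0.02 = $91.14
Total deductions = $375.50 + $122.10 + $167.26 + $927.89 + $72.91 + $69.59 + $121.91 + $91.14 = $1,948.30
Net pay = $4,557.09 − $1,948.30 = $2,608.79

$2,608.79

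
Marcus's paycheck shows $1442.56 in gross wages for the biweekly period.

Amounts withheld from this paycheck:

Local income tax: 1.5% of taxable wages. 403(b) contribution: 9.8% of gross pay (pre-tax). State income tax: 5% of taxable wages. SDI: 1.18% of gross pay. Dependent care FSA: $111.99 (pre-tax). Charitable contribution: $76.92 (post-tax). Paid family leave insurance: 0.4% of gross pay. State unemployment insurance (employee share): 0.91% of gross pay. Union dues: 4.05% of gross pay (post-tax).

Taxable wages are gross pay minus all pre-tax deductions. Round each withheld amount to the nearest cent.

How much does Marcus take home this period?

$940.64

Dependent care FSA: $111.99
403(b) contribution: $1442.56 × 0.098 = $141.37
Pre-tax total = $111.99 + $141.37 = $253.36
Taxable wages = $1442.56 − $253.36 = $1189.20
Local income tax: $1189.20 × 0.015 = $17.84
State income tax: $1189.20 × 0.05 = $59.46
State unemployment insurance (employee share): $1442.56 × 0.0091 = $13.13
Paid family leave insurance: $1442.56 × 0.004 = $5.77
SDI: $1442.56 × 0.0118 = $17.02
Union dues: $1442.56 × 0.0405 = $58.42
Charitable contribution: $76.92
Total deductions = $111.99 + $141.37 + $17.84 + $59.46 + $13.13 + $5.77 + $17.02 + $58.42 + $76.92 = $501.92
Net pay = $1442.56 − $501.92 = $940.64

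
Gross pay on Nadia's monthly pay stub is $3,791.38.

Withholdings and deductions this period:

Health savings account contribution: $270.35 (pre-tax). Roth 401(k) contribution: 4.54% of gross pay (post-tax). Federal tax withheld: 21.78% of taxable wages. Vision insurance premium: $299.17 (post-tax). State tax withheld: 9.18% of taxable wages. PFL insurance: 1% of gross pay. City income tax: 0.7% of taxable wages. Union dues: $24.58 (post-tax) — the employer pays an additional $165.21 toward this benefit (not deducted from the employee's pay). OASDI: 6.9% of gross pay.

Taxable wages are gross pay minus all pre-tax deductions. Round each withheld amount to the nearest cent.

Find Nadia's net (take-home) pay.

$1,610.87

Health savings account contribution: $270.35
Taxable wages = $3,791.38 − $270.35 = $3,521.03
State tax withheld: $3,521.03 × 0.0918 = $323.23
Federal tax withheld: $3,521.03 × 0.2178 = $766.88
City income tax: $3,521.03 × 0.007 = $24.65
PFL insurance: $3,791.38 × 0.01 = $37.91
OASDI: $3,791.38 × 0.069 = $261.61
Union dues: $24.58
Roth 401(k) contribution: $3,791.38 × 0.0454 = $172.13
Vision insurance premium: $299.17
(Employer's $165.21 toward union dues is not withheld from the employee.)
Total deductions = $270.35 + $323.23 + $766.88 + $24.65 + $37.91 + $261.61 + $24.58 + $172.13 + $299.17 = $2,180.51
Net pay = $3,791.38 − $2,180.51 = $1,610.87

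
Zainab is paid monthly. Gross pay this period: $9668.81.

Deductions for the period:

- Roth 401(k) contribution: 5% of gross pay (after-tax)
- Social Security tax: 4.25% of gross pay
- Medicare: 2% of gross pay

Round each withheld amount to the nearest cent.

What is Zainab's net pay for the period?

$8581.07

Medicare: $9668.81 × 0.02 = $193.38
Social Security tax: $9668.81 × 0.0425 = $410.92
Roth 401(k) contribution: $9668.81 × 0.05 = $483.44
Total deductions = $193.38 + $410.92 + $483.44 = $1087.74
Net pay = $9668.81 − $1087.74 = $8581.07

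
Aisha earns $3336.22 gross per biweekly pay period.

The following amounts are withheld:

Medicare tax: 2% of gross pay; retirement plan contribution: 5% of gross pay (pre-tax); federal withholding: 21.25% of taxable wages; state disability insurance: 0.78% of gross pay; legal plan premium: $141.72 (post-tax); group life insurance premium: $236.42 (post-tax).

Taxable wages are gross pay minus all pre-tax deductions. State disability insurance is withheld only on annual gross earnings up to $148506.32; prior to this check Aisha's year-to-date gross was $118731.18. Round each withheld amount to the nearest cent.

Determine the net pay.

$2025.03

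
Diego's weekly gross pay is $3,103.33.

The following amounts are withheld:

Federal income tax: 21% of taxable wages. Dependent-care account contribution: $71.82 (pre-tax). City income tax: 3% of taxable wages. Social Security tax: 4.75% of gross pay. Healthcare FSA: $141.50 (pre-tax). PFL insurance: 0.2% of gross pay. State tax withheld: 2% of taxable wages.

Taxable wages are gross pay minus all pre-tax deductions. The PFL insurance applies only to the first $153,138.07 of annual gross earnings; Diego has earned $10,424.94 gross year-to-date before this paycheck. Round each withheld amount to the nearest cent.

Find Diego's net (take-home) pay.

Healthcare FSA: $141.50
Dependent-care account contribution: $71.82
Pre-tax total = $141.50 + $71.82 = $213.32
Taxable wages = $3,103.33 − $213.32 = $2,890.01
City income tax: $2,890.01 × 0.03 = $86.70
State tax withheld: $2,890.01 × 0.02 = $57.80
Federal income tax: $2,890.01 × 0.21 = $606.90
PFL insurance: cap not yet reached, full $3,103.33 is subject → $3,103.33 × 0.002 = $6.21
Social Security tax: $3,103.33 × 0.0475 = $147.41
Total deductions = $141.50 + $71.82 + $86.70 + $57.80 + $606.90 + $6.21 + $147.41 = $1,118.34
Net pay = $3,103.33 − $1,118.34 = $1,984.99

$1,984.99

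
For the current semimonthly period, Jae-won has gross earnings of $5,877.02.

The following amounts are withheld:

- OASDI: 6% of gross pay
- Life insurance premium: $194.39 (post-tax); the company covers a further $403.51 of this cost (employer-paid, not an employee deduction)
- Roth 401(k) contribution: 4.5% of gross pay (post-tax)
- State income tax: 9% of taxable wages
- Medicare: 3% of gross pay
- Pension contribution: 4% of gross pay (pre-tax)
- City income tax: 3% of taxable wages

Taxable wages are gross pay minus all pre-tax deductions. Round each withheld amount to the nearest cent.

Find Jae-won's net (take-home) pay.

$3,977.12

Pension contribution: $5,877.02 × 0.04 = $235.08
Taxable wages = $5,877.02 − $235.08 = $5,641.94
City income tax: $5,641.94 × 0.03 = $169.26
State income tax: $5,641.94 × 0.09 = $507.77
Medicare: $5,877.02 × 0.03 = $176.31
OASDI: $5,877.02 × 0.06 = $352.62
Roth 401(k) contribution: $5,877.02 × 0.045 = $264.47
Life insurance premium: $194.39
(Employer's $403.51 toward life insurance premium is not withheld from the employee.)
Total deductions = $235.08 + $169.26 + $507.77 + $176.31 + $352.62 + $264.47 + $194.39 = $1,899.90
Net pay = $5,877.02 − $1,899.90 = $3,977.12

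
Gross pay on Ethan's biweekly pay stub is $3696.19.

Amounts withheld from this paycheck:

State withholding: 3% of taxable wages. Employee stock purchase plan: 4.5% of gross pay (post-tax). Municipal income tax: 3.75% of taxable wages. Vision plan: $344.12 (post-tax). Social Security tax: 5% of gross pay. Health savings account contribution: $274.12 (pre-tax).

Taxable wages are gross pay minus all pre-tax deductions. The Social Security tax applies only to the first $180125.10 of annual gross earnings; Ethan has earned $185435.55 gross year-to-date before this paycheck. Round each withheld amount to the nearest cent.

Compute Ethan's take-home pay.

$2680.63

Health savings account contribution: $274.12
Taxable wages = $3696.19 − $274.12 = $3422.07
Municipal income tax: $3422.07 × 0.0375 = $128.33
State withholding: $3422.07 × 0.03 = $102.66
Social Security tax: annual cap $180125.10 already reached (YTD $185435.55), so $0.00
Employee stock purchase plan: $3696.19 × 0.045 = $166.33
Vision plan: $344.12
Total deductions = $274.12 + $128.33 + $102.66 + $0.00 + $166.33 + $344.12 = $1015.56
Net pay = $3696.19 − $1015.56 = $2680.63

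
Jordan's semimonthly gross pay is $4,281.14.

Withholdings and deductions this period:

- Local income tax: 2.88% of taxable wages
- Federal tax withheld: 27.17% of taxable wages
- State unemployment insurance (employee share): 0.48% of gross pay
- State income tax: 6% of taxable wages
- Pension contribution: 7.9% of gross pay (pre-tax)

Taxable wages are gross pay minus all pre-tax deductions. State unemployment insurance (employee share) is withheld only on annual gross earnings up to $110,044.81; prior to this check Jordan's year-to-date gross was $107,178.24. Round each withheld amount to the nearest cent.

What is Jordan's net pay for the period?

Pension contribution: $4,281.14 × 0.079 = $338.21
Taxable wages = $4,281.14 − $338.21 = $3,942.93
Local income tax: $3,942.93 × 0.0288 = $113.56
Federal tax withheld: $3,942.93 × 0.2717 = $1,071.29
State income tax: $3,942.93 × 0.06 = $236.58
State unemployment insurance (employee share): only $110,044.81 − $107,178.24 = $2,866.57 of this check is subject → $2,866.57 × 0.0048 = $13.76
Total deductions = $338.21 + $113.56 + $1,071.29 + $236.58 + $13.76 = $1,773.40
Net pay = $4,281.14 − $1,773.40 = $2,507.74

$2,507.74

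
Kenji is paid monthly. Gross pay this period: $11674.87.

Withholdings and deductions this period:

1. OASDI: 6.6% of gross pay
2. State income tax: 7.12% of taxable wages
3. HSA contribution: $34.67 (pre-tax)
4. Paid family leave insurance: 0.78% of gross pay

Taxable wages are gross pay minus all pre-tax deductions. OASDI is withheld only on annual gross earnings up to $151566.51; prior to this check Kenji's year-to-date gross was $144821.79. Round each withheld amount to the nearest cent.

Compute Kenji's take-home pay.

$10275.21

HSA contribution: $34.67
Taxable wages = $11674.87 − $34.67 = $11640.20
State income tax: $11640.20 × 0.0712 = $828.78
Paid family leave insurance: $11674.87 × 0.0078 = $91.06
OASDI: only $151566.51 − $144821.79 = $6744.72 of this check is subject → $6744.72 × 0.066 = $445.15
Total deductions = $34.67 + $828.78 + $91.06 + $445.15 = $1399.66
Net pay = $11674.87 − $1399.66 = $10275.21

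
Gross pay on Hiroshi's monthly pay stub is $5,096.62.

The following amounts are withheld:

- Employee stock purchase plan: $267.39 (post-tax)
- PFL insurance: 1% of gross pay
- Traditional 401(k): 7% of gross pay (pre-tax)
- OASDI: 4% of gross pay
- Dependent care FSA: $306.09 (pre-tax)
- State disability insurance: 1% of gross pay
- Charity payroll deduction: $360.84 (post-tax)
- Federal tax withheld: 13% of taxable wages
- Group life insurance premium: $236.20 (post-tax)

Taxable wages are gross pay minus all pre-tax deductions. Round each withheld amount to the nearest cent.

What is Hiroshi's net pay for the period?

$2,687.15

Dependent care FSA: $306.09
Traditional 401(k): $5,096.62 × 0.07 = $356.76
Pre-tax total = $306.09 + $356.76 = $662.85
Taxable wages = $5,096.62 − $662.85 = $4,433.77
Federal tax withheld: $4,433.77 × 0.13 = $576.39
PFL insurance: $5,096.62 × 0.01 = $50.97
OASDI: $5,096.62 × 0.04 = $203.86
State disability insurance: $5,096.62 × 0.01 = $50.97
Group life insurance premium: $236.20
Employee stock purchase plan: $267.39
Charity payroll deduction: $360.84
Total deductions = $306.09 + $356.76 + $576.39 + $50.97 + $203.86 + $50.97 + $236.20 + $267.39 + $360.84 = $2,409.47
Net pay = $5,096.62 − $2,409.47 = $2,687.15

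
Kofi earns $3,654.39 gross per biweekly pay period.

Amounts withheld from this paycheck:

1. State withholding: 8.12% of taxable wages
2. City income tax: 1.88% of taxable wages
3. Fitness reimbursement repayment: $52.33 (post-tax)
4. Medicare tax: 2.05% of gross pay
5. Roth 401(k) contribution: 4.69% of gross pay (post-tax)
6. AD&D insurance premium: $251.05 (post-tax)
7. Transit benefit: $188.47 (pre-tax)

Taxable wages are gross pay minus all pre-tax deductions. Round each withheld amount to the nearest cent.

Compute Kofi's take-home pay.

$2,569.65

Transit benefit: $188.47
Taxable wages = $3,654.39 − $188.47 = $3,465.92
State withholding: $3,465.92 × 0.0812 = $281.43
City income tax: $3,465.92 × 0.0188 = $65.16
Medicare tax: $3,654.39 × 0.0205 = $74.91
AD&D insurance premium: $251.05
Fitness reimbursement repayment: $52.33
Roth 401(k) contribution: $3,654.39 × 0.0469 = $171.39
Total deductions = $188.47 + $281.43 + $65.16 + $74.91 + $251.05 + $52.33 + $171.39 = $1,084.74
Net pay = $3,654.39 − $1,084.74 = $2,569.65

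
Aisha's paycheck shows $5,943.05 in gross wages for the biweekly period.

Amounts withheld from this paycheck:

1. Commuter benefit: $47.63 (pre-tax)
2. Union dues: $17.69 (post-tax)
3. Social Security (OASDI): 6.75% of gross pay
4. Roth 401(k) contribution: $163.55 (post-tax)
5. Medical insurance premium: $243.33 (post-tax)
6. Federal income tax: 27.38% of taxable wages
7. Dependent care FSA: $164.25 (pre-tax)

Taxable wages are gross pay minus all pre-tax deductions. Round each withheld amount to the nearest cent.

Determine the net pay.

$3,336.25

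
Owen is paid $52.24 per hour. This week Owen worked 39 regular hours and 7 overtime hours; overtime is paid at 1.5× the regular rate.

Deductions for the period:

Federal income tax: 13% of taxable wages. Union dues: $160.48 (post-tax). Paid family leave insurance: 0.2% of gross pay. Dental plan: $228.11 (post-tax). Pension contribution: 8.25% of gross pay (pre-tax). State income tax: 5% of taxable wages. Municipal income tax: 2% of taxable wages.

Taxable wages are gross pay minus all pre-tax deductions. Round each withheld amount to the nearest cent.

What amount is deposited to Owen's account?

Regular pay: 39 × $52.24 = $2,037.36
Overtime pay: 7 × $52.24 × 1.5 = $548.52
Gross pay = $2,037.36 + $548.52 = $2,585.88
Pension contribution: $2,585.88 × 0.0825 = $213.34
Taxable wages = $2,585.88 − $213.34 = $2,372.54
State income tax: $2,372.54 × 0.05 = $118.63
Municipal income tax: $2,372.54 × 0.02 = $47.45
Federal income tax: $2,372.54 × 0.13 = $308.43
Paid family leave insurance: $2,585.88 × 0.002 = $5.17
Union dues: $160.48
Dental plan: $228.11
Total deductions = $213.34 + $118.63 + $47.45 + $308.43 + $5.17 + $160.48 + $228.11 = $1,081.61
Net pay = $2,585.88 − $1,081.61 = $1,504.27

$1,504.27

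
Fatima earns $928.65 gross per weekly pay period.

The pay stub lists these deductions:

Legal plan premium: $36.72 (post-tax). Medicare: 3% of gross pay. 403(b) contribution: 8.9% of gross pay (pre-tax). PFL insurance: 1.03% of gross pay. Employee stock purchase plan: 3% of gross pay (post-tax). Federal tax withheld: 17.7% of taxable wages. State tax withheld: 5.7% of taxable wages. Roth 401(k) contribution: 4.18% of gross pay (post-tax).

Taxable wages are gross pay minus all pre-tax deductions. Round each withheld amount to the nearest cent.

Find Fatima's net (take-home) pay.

403(b) contribution: $928.65 × 0.089 = $82.65
Taxable wages = $928.65 − $82.65 = $846.00
State tax withheld: $846.00 × 0.057 = $48.22
Federal tax withheld: $846.00 × 0.177 = $149.74
PFL insurance: $928.65 × 0.0103 = $9.57
Medicare: $928.65 × 0.03 = $27.86
Employee stock purchase plan: $928.65 × 0.03 = $27.86
Roth 401(k) contribution: $928.65 × 0.0418 = $38.82
Legal plan premium: $36.72
Total deductions = $82.65 + $48.22 + $149.74 + $9.57 + $27.86 + $27.86 + $38.82 + $36.72 = $421.44
Net pay = $928.65 − $421.44 = $507.21

$507.21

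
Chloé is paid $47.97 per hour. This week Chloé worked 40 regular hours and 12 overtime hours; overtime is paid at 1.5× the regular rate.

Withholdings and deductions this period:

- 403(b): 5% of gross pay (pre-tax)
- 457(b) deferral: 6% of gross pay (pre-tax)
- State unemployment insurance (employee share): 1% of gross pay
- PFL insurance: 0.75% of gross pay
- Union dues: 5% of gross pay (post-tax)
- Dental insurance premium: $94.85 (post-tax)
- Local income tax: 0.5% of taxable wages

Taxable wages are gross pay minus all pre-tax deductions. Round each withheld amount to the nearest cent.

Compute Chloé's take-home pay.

$2,181.18

Regular pay: 40 × $47.97 = $1,918.80
Overtime pay: 12 × $47.97 × 1.5 = $863.46
Gross pay = $1,918.80 + $863.46 = $2,782.26
403(b): $2,782.26 × 0.05 = $139.11
457(b) deferral: $2,782.26 × 0.06 = $166.94
Pre-tax total = $139.11 + $166.94 = $306.05
Taxable wages = $2,782.26 − $306.05 = $2,476.21
Local income tax: $2,476.21 × 0.005 = $12.38
PFL insurance: $2,782.26 × 0.0075 = $20.87
State unemployment insurance (employee share): $2,782.26 × 0.01 = $27.82
Union dues: $2,782.26 × 0.05 = $139.11
Dental insurance premium: $94.85
Total deductions = $139.11 + $166.94 + $12.38 + $20.87 + $27.82 + $139.11 + $94.85 = $601.08
Net pay = $2,782.26 − $601.08 = $2,181.18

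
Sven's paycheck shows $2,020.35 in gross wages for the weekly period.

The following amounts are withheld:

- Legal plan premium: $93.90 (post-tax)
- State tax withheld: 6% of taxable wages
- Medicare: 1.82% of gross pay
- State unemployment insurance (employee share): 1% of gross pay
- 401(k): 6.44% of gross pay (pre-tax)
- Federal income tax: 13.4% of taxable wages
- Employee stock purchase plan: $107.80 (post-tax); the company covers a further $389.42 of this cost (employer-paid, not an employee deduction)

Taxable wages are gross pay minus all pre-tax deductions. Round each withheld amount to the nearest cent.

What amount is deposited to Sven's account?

$1,264.87

401(k): $2,020.35 × 0.0644 = $130.11
Taxable wages = $2,020.35 − $130.11 = $1,890.24
State tax withheld: $1,890.24 × 0.06 = $113.41
Federal income tax: $1,890.24 × 0.134 = $253.29
State unemployment insurance (employee share): $2,020.35 × 0.01 = $20.20
Medicare: $2,020.35 × 0.0182 = $36.77
Employee stock purchase plan: $107.80
Legal plan premium: $93.90
(Employer's $389.42 toward employee stock purchase plan is not withheld from the employee.)
Total deductions = $130.11 + $113.41 + $253.29 + $20.20 + $36.77 + $107.80 + $93.90 = $755.48
Net pay = $2,020.35 − $755.48 = $1,264.87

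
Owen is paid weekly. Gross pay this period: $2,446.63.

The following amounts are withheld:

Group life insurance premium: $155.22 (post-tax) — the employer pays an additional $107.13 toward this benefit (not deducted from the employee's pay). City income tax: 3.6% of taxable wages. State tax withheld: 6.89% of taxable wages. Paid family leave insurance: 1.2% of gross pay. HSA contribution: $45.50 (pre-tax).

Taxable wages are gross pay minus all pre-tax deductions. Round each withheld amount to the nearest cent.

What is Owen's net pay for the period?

$1,964.67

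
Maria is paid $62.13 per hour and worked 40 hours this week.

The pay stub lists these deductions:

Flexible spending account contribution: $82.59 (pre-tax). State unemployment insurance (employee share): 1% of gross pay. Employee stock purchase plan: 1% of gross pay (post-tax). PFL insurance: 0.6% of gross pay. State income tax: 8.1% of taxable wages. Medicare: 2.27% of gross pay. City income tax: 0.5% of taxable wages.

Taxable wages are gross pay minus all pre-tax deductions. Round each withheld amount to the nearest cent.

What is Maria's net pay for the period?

$2,074.97

Gross pay: 40 × $62.13 = $2,485.20
Flexible spending account contribution: $82.59
Taxable wages = $2,485.20 − $82.59 = $2,402.61
State income tax: $2,402.61 × 0.081 = $194.61
City income tax: $2,402.61 × 0.005 = $12.01
State unemployment insurance (employee share): $2,485.20 × 0.01 = $24.85
PFL insurance: $2,485.20 × 0.006 = $14.91
Medicare: $2,485.20 × 0.0227 = $56.41
Employee stock purchase plan: $2,485.20 × 0.01 = $24.85
Total deductions = $82.59 + $194.61 + $12.01 + $24.85 + $14.91 + $56.41 + $24.85 = $410.23
Net pay = $2,485.20 − $410.23 = $2,074.97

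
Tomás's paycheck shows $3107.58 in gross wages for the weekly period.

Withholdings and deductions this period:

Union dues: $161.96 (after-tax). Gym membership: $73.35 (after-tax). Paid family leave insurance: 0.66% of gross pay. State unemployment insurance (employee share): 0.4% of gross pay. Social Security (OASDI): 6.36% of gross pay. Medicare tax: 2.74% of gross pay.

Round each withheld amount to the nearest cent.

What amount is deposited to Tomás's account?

$2556.54

Paid family leave insurance: $3107.58 × 0.0066 = $20.51
State unemployment insurance (employee share): $3107.58 × 0.004 = $12.43
Social Security (OASDI): $3107.58 × 0.0636 = $197.64
Medicare tax: $3107.58 × 0.0274 = $85.15
Union dues: $161.96
Gym membership: $73.35
Total deductions = $20.51 + $12.43 + $197.64 + $85.15 + $161.96 + $73.35 = $551.04
Net pay = $3107.58 − $551.04 = $2556.54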